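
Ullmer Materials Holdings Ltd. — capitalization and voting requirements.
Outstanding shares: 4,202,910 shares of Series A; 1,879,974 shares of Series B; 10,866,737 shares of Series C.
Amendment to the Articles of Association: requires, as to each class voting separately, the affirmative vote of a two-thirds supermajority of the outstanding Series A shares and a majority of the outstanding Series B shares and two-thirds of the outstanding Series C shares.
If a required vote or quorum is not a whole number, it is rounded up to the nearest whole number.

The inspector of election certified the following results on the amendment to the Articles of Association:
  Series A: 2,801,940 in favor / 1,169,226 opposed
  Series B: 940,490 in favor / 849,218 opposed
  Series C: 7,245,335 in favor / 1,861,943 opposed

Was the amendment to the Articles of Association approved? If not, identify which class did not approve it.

Approved — every class gave the required vote.

Series A: 2/3 of 4202910 = 2801940; 2,801,940 required, 2,801,940 in favor — approved.
Series B: a majority of 1879974 is 939988; 939,988 required, 940,490 in favor — approved.
Series C: 2/3 of 10866737 = 7244491.33, rounded up to 7244492; 7,244,492 required, 7,245,335 in favor — approved.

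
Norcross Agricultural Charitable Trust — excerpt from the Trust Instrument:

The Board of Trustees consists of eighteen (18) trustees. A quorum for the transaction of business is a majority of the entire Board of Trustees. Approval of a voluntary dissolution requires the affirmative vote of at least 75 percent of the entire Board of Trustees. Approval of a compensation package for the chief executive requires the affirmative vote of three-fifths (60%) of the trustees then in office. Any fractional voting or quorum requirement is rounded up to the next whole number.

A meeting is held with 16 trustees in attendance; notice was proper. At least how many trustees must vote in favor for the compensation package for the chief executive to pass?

The compensation package for the chief executive requires three-fifths of the trustees then in office (18).
3/5 of 18 = 10.80, rounded up to 11.

11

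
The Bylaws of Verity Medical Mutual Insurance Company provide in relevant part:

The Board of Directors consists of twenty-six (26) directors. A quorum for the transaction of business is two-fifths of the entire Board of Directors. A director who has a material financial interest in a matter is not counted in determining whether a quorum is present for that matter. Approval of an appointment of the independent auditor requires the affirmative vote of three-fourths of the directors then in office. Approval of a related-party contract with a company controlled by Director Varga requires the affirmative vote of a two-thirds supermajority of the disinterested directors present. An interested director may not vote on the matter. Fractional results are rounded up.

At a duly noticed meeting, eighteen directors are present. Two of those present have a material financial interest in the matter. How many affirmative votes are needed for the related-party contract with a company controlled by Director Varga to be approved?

The related-party contract with a company controlled by Director Varga requires two-thirds of the disinterested directors present (18 − 2 = 16).
2/3 of 16 = 10.67, rounded up to 11.

11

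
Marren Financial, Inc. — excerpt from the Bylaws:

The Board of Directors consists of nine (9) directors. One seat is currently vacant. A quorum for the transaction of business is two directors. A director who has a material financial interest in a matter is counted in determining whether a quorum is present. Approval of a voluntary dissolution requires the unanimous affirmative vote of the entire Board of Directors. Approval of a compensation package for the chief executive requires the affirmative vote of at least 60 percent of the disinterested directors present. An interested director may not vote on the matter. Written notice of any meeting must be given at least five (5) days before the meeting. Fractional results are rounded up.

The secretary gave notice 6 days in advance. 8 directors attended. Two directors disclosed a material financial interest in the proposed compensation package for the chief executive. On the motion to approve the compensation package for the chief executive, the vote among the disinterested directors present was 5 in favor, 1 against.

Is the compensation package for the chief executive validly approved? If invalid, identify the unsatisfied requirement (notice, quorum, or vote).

Valid — all requirements satisfied.

Notice: 6 days given; 5 required (6 ≥ 5). Satisfied.
Quorum: 8 present (interested directors count toward quorum); quorum is 2. Satisfied.
Vote: the compensation package for the chief executive requires three-fifths of the disinterested directors present (8 − 2 = 6). 3/5 of 6 = 3.60, rounded up to 4, so 4 affirmative votes are needed; 5 voted in favor. Satisfied.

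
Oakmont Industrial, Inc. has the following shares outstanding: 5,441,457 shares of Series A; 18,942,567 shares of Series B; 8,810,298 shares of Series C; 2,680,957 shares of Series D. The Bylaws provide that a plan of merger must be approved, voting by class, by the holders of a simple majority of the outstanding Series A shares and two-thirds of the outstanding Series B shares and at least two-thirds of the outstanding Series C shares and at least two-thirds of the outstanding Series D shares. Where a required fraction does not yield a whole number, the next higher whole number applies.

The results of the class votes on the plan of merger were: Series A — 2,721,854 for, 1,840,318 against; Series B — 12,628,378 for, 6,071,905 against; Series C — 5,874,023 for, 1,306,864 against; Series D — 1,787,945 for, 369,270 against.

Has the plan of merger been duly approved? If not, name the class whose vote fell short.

Approved — every class gave the required vote.

Series A: a majority of 5441457 is 2720729; 2,720,729 required, 2,721,854 in favor — approved.
Series B: 2/3 of 18942567 = 12628378; 12,628,378 required, 12,628,378 in favor — approved.
Series C: 2/3 of 8810298 = 5873532; 5,873,532 required, 5,874,023 in favor — approved.
Series D: 2/3 of 2680957 = 1787304.67, rounded up to 1787305; 1,787,305 required, 1,787,945 in favor — approved.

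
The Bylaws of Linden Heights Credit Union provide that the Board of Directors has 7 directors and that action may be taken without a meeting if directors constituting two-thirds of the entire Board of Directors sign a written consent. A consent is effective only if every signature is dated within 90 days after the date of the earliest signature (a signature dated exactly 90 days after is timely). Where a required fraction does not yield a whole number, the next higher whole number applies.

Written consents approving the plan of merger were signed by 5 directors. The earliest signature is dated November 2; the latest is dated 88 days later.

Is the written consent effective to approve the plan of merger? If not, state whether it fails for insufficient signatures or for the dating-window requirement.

Signatures required: two-thirds of 7 — 2/3 of 7 = 4.67, rounded up to 5, so 5 needed; 5 signed. Sufficient.
Dating window: the latest signature is 88 days after the earliest; the limit is 90 days. Within the window.

Effective — both the signature and dating-window requirements are satisfied.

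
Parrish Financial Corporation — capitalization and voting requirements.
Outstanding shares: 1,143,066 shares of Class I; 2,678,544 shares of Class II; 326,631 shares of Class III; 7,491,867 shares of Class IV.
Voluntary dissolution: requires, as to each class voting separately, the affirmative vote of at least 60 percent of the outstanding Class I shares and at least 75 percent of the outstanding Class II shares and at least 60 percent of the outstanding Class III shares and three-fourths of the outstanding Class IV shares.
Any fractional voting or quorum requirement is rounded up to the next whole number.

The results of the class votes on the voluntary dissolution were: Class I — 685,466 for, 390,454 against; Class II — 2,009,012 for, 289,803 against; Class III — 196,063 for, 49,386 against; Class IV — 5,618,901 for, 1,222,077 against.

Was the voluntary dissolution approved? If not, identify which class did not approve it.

Class I: 3/5 of 1143066 = 685839.60, rounded up to 685840; 685,840 required, 685,466 in favor — not approved.
Class II: 3/4 of 2678544 = 2008908; 2,008,908 required, 2,009,012 in favor — approved.
Class III: 3/5 of 326631 = 195978.60, rounded up to 195979; 195,979 required, 196,063 in favor — approved.
Class IV: 3/4 of 7491867 = 5618900.25, rounded up to 5618901; 5,618,901 required, 5,618,901 in favor — approved.

Not approved — the Class I shares did not give the required vote.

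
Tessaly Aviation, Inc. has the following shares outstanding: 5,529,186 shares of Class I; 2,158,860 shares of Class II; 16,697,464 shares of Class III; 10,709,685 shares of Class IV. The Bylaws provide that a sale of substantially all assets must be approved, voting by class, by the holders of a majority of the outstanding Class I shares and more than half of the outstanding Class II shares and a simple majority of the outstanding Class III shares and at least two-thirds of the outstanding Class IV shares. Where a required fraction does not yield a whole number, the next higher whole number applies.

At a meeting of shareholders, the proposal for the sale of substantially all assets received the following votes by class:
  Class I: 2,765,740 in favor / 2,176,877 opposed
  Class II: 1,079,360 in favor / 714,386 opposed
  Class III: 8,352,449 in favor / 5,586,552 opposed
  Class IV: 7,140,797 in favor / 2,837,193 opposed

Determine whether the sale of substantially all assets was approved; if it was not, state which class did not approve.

Class I: a majority of 5529186 is 2764594; 2,764,594 required, 2,765,740 in favor — approved.
Class II: a majority of 2158860 is 1079431; 1,079,431 required, 1,079,360 in favor — not approved.
Class III: a majority of 16697464 is 8348733; 8,348,733 required, 8,352,449 in favor — approved.
Class IV: 2/3 of 10709685 = 7139790; 7,139,790 required, 7,140,797 in favor — approved.

Not approved — the Class II shares did not give the required vote.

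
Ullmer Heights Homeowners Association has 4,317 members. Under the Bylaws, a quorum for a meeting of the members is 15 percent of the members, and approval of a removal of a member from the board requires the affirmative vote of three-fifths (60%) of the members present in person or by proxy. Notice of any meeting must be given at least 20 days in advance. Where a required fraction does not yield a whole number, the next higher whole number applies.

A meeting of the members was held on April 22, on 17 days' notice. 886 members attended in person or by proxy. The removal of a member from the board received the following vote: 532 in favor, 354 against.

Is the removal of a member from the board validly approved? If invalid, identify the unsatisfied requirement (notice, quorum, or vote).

Invalid — notice requirement not satisfied.

Notice: 17 days given; 20 required. Not satisfied.
Quorum: 15% of 4,317 = 647.55, rounded up to 648; 886 present. Satisfied.
Vote: requires three-fifths of those present (886); 3/5 of 886 = 531.60, rounded up to 532, so 532 needed; 532 in favor. Satisfied.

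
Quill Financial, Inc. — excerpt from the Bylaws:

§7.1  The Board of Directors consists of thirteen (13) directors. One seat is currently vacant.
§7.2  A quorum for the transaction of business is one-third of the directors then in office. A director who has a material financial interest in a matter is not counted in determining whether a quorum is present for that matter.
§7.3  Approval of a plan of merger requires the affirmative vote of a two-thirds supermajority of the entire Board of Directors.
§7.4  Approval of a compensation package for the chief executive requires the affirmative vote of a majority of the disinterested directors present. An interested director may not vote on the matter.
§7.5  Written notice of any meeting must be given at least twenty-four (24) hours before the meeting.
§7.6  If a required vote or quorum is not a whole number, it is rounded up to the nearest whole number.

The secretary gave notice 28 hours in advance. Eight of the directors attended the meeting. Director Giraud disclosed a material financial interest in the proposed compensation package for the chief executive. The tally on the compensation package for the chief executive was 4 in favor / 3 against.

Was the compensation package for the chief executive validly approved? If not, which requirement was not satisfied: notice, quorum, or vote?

Notice: 28 hours given; 24 required (28 ≥ 24). Satisfied.
Quorum: 8 present, but the 1 interested director does not count, leaving 7. Quorum is 4. Satisfied.
Vote: the compensation package for the chief executive requires a majority of the disinterested directors present (8 − 1 = 7). A majority of 7 is 4, so 4 affirmative votes are needed; 4 voted in favor. Satisfied.

Valid — all requirements satisfied.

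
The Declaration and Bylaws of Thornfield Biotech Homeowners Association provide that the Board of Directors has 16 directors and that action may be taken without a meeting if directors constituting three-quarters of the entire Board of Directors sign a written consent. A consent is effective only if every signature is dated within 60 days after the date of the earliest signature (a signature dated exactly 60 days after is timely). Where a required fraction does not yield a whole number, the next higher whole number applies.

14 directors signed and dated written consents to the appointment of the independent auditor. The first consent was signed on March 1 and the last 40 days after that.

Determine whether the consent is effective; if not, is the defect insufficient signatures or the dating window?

Signatures required: three-quarters of 16 — 3/4 of 16 = 12, so 12 needed; 14 signed. Sufficient.
Dating window: the latest signature is 40 days after the earliest; the limit is 60 days. Within the window.

Effective — both the signature and dating-window requirements are satisfied.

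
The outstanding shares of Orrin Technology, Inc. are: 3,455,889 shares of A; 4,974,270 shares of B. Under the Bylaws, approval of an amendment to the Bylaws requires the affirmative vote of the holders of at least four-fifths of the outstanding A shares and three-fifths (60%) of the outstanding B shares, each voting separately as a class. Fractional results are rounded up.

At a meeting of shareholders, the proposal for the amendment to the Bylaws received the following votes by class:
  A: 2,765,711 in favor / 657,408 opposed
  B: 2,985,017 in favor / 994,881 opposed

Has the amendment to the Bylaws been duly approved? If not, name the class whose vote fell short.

A: 4/5 of 3455889 = 2764711.20, rounded up to 2764712; 2,764,712 required, 2,765,711 in favor — approved.
B: 3/5 of 4974270 = 2984562; 2,984,562 required, 2,985,017 in favor — approved.

Approved — every class gave the required vote.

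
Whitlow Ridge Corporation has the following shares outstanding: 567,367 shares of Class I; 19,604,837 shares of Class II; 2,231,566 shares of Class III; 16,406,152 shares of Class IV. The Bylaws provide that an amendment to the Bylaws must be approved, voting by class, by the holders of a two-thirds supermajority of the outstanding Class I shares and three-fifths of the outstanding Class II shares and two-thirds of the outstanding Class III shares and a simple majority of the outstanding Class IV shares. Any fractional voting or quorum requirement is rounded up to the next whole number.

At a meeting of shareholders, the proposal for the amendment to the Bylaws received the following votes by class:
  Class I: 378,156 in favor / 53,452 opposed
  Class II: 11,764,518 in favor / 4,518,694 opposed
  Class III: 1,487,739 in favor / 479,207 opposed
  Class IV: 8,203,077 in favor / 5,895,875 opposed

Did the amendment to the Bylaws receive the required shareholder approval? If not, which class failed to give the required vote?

Not approved — the Class I shares did not give the required vote.

Class I: 2/3 of 567367 = 378244.67, rounded up to 378245; 378,245 required, 378,156 in favor — not approved.
Class II: 3/5 of 19604837 = 11762902.20, rounded up to 11762903; 11,762,903 required, 11,764,518 in favor — approved.
Class III: 2/3 of 2231566 = 1487710.67, rounded up to 1487711; 1,487,711 required, 1,487,739 in favor — approved.
Class IV: a majority of 16406152 is 8203077; 8,203,077 required, 8,203,077 in favor — approved.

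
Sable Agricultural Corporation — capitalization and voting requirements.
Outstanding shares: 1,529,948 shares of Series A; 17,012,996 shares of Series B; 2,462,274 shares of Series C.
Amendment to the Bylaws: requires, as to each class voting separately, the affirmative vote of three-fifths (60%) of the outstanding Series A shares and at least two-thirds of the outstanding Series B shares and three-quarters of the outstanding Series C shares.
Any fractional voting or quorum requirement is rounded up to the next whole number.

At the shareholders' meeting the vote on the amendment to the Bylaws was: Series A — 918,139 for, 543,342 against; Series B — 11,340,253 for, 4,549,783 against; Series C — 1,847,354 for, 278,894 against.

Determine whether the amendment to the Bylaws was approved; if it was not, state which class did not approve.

Series A: 3/5 of 1529948 = 917968.80, rounded up to 917969; 917,969 required, 918,139 in favor — approved.
Series B: 2/3 of 17012996 = 11341997.33, rounded up to 11341998; 11,341,998 required, 11,340,253 in favor — not approved.
Series C: 3/4 of 2462274 = 1846705.50, rounded up to 1846706; 1,846,706 required, 1,847,354 in favor — approved.

Not approved — the Series B shares did not give the required vote.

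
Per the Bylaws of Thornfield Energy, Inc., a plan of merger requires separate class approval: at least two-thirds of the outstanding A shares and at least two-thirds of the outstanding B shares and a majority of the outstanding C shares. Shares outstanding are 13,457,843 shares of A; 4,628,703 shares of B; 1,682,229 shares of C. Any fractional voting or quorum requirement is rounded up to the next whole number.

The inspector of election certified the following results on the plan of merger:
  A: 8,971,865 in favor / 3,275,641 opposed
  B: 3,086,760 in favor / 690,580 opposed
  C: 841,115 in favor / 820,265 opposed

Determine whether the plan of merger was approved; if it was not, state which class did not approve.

A: 2/3 of 13457843 = 8971895.33, rounded up to 8971896; 8,971,896 required, 8,971,865 in favor — not approved.
B: 2/3 of 4628703 = 3085802; 3,085,802 required, 3,086,760 in favor — approved.
C: a majority of 1682229 is 841115; 841,115 required, 841,115 in favor — approved.

Not approved — the A shares did not give the required vote.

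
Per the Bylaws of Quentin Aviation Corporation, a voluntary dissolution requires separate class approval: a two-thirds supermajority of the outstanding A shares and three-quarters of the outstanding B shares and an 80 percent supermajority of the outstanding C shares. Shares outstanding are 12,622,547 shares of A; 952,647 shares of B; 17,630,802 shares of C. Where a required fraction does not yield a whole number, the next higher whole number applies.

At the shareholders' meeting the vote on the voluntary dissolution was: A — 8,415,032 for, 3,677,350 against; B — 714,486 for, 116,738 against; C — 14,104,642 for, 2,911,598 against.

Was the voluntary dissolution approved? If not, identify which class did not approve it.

Approved — every class gave the required vote.

A: 2/3 of 12622547 = 8415031.33, rounded up to 8415032; 8,415,032 required, 8,415,032 in favor — approved.
B: 3/4 of 952647 = 714485.25, rounded up to 714486; 714,486 required, 714,486 in favor — approved.
C: 4/5 of 17630802 = 14104641.60, rounded up to 14104642; 14,104,642 required, 14,104,642 in favor — approved.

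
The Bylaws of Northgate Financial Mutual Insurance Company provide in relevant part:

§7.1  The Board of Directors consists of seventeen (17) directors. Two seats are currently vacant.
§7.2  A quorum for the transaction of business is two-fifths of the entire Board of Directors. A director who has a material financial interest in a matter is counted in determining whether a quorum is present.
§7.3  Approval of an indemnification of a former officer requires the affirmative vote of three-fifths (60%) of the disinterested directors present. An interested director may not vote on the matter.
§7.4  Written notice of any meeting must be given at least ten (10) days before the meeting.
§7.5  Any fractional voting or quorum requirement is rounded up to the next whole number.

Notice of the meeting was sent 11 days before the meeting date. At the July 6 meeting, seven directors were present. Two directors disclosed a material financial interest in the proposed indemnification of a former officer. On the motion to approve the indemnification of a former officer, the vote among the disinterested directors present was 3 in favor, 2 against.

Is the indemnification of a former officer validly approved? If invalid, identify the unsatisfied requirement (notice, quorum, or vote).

Notice: 11 days given; 10 required (11 ≥ 10). Satisfied.
Quorum: 7 present (interested directors count toward quorum); quorum is 7. Satisfied.
Vote: the indemnification of a former officer requires three-fifths of the disinterested directors present (7 − 2 = 5). 3/5 of 5 = 3, so 3 affirmative votes are needed; 3 voted in favor. Satisfied.

Valid — all requirements satisfied.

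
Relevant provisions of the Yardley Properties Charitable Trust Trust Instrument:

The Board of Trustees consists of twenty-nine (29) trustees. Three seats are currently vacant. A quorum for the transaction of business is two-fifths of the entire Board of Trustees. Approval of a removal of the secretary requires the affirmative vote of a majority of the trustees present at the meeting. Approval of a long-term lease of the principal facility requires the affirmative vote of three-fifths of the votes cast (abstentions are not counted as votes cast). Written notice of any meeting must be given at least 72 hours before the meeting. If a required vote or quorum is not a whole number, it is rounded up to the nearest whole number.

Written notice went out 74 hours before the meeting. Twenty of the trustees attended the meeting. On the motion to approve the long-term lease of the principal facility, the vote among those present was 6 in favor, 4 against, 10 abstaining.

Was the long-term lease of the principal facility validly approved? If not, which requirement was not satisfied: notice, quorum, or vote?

Valid — all requirements satisfied.

Notice: 74 hours given; 72 required (74 ≥ 72). Satisfied.
Quorum: 20 present; quorum is 12. Satisfied.
Vote: the long-term lease of the principal facility requires three-fifths of the votes cast (20 present − 10 abstaining = 10). 3/5 of 10 = 6, so 6 affirmative votes are needed; 6 voted in favor. Satisfied.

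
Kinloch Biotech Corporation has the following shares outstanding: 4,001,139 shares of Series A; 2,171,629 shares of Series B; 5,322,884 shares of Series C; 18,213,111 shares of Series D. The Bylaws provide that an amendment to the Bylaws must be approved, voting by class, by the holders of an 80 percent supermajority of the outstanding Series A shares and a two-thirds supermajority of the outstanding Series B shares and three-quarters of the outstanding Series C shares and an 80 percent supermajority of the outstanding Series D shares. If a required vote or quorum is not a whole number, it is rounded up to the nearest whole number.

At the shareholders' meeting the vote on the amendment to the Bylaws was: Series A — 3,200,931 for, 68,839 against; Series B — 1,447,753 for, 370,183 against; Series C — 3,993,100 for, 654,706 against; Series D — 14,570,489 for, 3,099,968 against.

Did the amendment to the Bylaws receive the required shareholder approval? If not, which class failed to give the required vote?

Series A: 4/5 of 4001139 = 3200911.20, rounded up to 3200912; 3,200,912 required, 3,200,931 in favor — approved.
Series B: 2/3 of 2171629 = 1447752.67, rounded up to 1447753; 1,447,753 required, 1,447,753 in favor — approved.
Series C: 3/4 of 5322884 = 3992163; 3,992,163 required, 3,993,100 in favor — approved.
Series D: 4/5 of 18213111 = 14570488.80, rounded up to 14570489; 14,570,489 required, 14,570,489 in favor — approved.

Approved — every class gave the required vote.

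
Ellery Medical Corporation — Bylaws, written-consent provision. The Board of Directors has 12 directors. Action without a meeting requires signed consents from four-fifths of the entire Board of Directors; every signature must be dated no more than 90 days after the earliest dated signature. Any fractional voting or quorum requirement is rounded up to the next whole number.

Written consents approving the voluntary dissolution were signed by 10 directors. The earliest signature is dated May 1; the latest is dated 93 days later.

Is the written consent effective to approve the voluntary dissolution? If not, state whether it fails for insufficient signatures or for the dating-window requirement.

Not effective — dating-window requirement not satisfied.

Signatures required: four-fifths of 12 — 4/5 of 12 = 9.60, rounded up to 10, so 10 needed; 10 signed. Sufficient.
Dating window: the latest signature is 93 days after the earliest; the limit is 90 days. Outside the window.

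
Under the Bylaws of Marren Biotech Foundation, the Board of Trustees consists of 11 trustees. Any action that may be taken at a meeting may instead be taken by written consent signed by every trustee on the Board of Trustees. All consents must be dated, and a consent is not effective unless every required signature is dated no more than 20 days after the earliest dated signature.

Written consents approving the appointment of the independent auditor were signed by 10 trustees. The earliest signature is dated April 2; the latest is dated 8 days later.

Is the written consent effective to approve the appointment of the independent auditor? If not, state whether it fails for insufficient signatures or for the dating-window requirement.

Signatures required: every one of 11 — unanimous means all 11, so 11 needed; 10 signed. Insufficient.
Dating window: the latest signature is 8 days after the earliest; the limit is 20 days. Within the window.

Not effective — insufficient signatures.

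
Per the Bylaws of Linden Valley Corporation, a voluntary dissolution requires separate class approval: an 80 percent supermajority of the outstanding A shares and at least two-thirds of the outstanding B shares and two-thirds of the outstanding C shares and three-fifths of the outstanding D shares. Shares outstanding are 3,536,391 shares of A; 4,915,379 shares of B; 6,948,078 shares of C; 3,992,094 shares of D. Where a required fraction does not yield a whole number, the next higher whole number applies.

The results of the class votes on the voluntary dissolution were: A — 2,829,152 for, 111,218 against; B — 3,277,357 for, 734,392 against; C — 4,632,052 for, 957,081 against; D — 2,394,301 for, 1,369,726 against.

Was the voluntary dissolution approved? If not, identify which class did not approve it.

Not approved — the D shares did not give the required vote.

A: 4/5 of 3536391 = 2829112.80, rounded up to 2829113; 2,829,113 required, 2,829,152 in favor — approved.
B: 2/3 of 4915379 = 3276919.33, rounded up to 3276920; 3,276,920 required, 3,277,357 in favor — approved.
C: 2/3 of 6948078 = 4632052; 4,632,052 required, 4,632,052 in favor — approved.
D: 3/5 of 3992094 = 2395256.40, rounded up to 2395257; 2,395,257 required, 2,394,301 in favor — not approved.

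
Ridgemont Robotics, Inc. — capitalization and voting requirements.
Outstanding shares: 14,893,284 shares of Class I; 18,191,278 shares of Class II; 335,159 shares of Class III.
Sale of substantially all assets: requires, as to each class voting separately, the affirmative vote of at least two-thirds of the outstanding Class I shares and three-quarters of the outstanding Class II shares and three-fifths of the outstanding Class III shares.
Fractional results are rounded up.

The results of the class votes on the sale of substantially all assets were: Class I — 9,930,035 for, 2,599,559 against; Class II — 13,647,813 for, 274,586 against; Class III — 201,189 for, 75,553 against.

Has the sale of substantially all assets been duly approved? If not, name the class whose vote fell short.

Class I: 2/3 of 14893284 = 9928856; 9,928,856 required, 9,930,035 in favor — approved.
Class II: 3/4 of 18191278 = 13643458.50, rounded up to 13643459; 13,643,459 required, 13,647,813 in favor — approved.
Class III: 3/5 of 335159 = 201095.40, rounded up to 201096; 201,096 required, 201,189 in favor — approved.

Approved — every class gave the required vote.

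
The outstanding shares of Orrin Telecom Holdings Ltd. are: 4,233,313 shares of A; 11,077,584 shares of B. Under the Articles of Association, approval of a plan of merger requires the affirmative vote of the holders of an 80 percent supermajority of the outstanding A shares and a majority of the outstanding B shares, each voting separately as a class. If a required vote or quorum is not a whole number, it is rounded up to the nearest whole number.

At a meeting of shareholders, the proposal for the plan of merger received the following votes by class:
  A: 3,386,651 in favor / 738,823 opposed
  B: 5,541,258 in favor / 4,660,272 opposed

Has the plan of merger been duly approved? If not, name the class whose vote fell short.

Approved — every class gave the required vote.

A: 4/5 of 4233313 = 3386650.40, rounded up to 3386651; 3,386,651 required, 3,386,651 in favor — approved.
B: a majority of 11077584 is 5538793; 5,538,793 required, 5,541,258 in favor — approved.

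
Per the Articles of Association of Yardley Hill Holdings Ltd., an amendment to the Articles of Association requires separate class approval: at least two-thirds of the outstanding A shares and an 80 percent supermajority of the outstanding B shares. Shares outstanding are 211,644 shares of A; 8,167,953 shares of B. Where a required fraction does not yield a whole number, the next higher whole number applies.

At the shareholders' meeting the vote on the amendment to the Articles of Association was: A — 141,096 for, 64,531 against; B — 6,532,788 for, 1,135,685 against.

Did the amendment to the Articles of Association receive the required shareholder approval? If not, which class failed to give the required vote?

A: 2/3 of 211644 = 141096; 141,096 required, 141,096 in favor — approved.
B: 4/5 of 8167953 = 6534362.40, rounded up to 6534363; 6,534,363 required, 6,532,788 in favor — not approved.

Not approved — the B shares did not give the required vote.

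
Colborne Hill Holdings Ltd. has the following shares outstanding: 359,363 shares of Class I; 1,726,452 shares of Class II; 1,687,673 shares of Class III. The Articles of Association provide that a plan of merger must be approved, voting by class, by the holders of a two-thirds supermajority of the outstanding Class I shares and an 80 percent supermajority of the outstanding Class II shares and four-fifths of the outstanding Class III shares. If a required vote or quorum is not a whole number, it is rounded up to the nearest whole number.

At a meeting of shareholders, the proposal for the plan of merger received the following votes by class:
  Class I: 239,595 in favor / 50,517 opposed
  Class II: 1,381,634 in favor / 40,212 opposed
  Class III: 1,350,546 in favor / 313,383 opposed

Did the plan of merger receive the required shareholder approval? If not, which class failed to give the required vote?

Approved — every class gave the required vote.

Class I: 2/3 of 359363 = 239575.33, rounded up to 239576; 239,576 required, 239,595 in favor — approved.
Class II: 4/5 of 1726452 = 1381161.60, rounded up to 1381162; 1,381,162 required, 1,381,634 in favor — approved.
Class III: 4/5 of 1687673 = 1350138.40, rounded up to 1350139; 1,350,139 required, 1,350,546 in favor — approved.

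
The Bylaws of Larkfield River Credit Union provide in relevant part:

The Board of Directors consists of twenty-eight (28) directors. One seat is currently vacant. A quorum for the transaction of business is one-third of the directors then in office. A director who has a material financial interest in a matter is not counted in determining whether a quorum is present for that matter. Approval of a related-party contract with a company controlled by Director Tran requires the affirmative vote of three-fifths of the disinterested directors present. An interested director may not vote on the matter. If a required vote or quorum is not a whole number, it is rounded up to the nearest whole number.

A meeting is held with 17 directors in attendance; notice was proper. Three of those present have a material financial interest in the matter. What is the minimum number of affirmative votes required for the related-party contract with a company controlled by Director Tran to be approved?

9

The related-party contract with a company controlled by Director Tran requires three-fifths of the disinterested directors present (17 − 3 = 14).
3/5 of 14 = 8.40, rounded up to 9.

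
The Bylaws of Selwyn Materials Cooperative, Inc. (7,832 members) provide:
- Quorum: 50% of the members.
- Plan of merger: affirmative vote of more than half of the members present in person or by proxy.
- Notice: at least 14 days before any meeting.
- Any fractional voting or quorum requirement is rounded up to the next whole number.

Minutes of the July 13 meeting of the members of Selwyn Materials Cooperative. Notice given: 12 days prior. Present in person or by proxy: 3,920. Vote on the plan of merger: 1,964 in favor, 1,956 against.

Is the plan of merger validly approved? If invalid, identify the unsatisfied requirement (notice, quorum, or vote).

Notice: 12 days given; 14 required. Not satisfied.
Quorum: 50% of 7,832 = 3,916; 3,920 present. Satisfied.
Vote: requires a majority of those present (3,920); a majority of 3920 is 1961, so 1,961 needed; 1,964 in favor. Satisfied.

Invalid — notice requirement not satisfied.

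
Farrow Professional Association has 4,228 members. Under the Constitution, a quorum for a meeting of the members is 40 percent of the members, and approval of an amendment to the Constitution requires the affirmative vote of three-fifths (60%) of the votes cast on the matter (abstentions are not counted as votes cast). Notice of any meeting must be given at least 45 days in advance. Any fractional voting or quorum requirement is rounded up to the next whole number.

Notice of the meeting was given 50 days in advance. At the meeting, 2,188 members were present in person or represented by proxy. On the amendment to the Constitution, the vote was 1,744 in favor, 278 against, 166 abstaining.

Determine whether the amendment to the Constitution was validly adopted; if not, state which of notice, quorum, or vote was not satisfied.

Notice: 50 days given; 45 required. Satisfied.
Quorum: 40% of 4,228 = 1,691.20, rounded up to 1,692; 2,188 present. Satisfied.
Vote: requires three-fifths of the votes cast (2,188 − 166 abstaining = 2,022); 3/5 of 2022 = 1213.20, rounded up to 1214, so 1,214 needed; 1,744 in favor. Satisfied.

Valid — all requirements satisfied.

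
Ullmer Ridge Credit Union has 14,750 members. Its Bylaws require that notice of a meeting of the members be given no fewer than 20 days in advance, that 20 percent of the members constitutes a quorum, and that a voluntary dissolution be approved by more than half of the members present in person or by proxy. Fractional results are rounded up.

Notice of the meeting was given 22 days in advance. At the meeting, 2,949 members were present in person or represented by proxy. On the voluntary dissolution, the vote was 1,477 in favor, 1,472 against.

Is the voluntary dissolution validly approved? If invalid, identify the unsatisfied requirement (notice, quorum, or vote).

Invalid — quorum requirement not satisfied.

Notice: 22 days given; 20 required. Satisfied.
Quorum: 20% of 14,750 = 2,950; 2,949 present. Not satisfied.
Vote: requires a majority of those present (2,949); a majority of 2949 is 1475, so 1,475 needed; 1,477 in favor. Satisfied.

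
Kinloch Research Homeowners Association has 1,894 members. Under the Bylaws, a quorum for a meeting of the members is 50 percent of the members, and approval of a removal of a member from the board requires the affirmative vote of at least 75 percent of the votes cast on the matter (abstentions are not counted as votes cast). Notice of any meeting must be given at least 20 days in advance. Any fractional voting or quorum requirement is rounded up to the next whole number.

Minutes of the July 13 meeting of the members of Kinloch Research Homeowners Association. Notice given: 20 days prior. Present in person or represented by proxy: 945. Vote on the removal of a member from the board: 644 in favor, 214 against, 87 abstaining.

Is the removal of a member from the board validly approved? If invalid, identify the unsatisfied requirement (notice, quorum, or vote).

Invalid — quorum requirement not satisfied.

Notice: 20 days given; 20 required. Satisfied.
Quorum: 50% of 1,894 = 947; 945 present. Not satisfied.
Vote: requires three-fourths of the votes cast (945 − 87 abstaining = 858); 3/4 of 858 = 643.50, rounded up to 644, so 644 needed; 644 in favor. Satisfied.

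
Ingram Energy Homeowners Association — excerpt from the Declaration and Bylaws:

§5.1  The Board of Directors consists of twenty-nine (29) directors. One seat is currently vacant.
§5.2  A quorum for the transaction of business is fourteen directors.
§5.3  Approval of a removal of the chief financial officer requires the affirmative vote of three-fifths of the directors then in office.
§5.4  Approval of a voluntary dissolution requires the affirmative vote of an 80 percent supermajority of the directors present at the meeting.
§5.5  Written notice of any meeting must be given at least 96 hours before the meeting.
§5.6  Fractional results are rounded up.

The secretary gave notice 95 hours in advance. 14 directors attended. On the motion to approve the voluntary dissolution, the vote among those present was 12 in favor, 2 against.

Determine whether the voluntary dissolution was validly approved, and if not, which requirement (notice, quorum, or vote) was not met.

Notice: 95 hours given; 96 required (95 < 96). Not satisfied.
Quorum: 14 present; quorum is 14. Satisfied.
Vote: the voluntary dissolution requires four-fifths of the directors present (14). 4/5 of 14 = 11.20, rounded up to 12, so 12 affirmative votes are needed; 12 voted in favor. Satisfied.

Invalid — notice requirement not satisfied.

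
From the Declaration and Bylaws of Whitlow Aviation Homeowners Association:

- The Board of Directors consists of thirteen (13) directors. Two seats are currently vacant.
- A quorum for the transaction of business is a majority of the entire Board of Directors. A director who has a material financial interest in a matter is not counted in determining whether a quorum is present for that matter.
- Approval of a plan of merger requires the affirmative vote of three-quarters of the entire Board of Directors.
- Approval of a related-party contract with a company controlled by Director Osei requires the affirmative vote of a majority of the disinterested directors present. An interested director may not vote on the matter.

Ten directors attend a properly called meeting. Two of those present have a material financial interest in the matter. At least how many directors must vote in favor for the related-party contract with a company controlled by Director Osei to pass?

5

The related-party contract with a company controlled by Director Osei requires a majority of the disinterested directors present (10 − 2 = 8).
A majority of 8 is 5.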